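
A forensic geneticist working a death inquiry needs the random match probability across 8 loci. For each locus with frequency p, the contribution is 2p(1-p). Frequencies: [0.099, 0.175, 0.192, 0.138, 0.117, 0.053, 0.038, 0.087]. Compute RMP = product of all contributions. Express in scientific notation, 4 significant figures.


Computing RMP for 8 loci:
Locus 1: 2 * 0.099 * 0.901 = 0.178398
Locus 2: 2 * 0.175 * 0.825 = 0.28875
Locus 3: 2 * 0.192 * 0.808 = 0.310272
Locus 4: 2 * 0.138 * 0.862 = 0.237912
Locus 5: 2 * 0.117 * 0.883 = 0.206622
Locus 6: 2 * 0.053 * 0.947 = 0.100382
Locus 7: 2 * 0.038 * 0.962 = 0.073112
Locus 8: 2 * 0.087 * 0.913 = 0.158862
RMP = 9.160e-07

9.160e-07


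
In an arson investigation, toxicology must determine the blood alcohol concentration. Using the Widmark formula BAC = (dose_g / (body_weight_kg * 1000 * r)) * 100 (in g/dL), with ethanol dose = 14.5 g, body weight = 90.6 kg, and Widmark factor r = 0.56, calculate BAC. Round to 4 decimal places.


Applying the Widmark formula:
BAC = (dose_g / (body_wt * 1000 * r)) * 100
Denominator = 90.6 * 1000 * 0.56 = 50736
BAC = (14.5 / 50736) * 100
BAC = 0.0286 g/dL

0.0286


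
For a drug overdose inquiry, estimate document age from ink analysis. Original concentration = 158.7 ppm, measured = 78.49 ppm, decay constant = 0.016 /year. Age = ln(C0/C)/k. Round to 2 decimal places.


Document age estimation:
C0/C = 158.7 / 78.49 = 2.021914
ln(C0/C) = 0.704045
t = 0.704045 / 0.016 = 44.00 years

44.00


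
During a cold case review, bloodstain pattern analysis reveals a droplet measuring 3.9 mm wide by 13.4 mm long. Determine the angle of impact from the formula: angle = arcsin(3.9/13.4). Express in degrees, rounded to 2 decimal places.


Blood spatter impact angle calculation:
width / length = 3.9 / 13.4 = 0.291045
angle = arcsin(0.291045)
angle = 16.92 degrees

16.92


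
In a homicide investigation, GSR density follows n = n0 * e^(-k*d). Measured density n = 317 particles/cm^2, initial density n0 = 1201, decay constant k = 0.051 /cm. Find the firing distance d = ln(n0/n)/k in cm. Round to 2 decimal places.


GSR distance calculation:
n0/n = 1201 / 317 = 3.788644
ln(n0/n) = 1.332008
d = 1.332008 / 0.051 = 26.12 cm

26.12


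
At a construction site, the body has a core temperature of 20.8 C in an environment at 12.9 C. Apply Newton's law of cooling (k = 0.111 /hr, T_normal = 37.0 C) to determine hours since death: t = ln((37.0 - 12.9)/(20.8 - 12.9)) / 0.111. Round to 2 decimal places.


Using Newton's law of cooling:
t = ln((T_normal - T_ambient) / (T_body - T_ambient)) / k
T_normal - T_ambient = 24.1
T_body - T_ambient = 7.9
Ratio = 3.050633
ln(ratio) = 1.115349
t = 1.115349 / 0.111 = 10.05 hours

10.05


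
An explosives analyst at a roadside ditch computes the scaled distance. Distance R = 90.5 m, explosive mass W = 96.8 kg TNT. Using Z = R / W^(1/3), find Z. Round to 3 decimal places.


Scaled distance calculation:
W^(1/3) = 96.8^(1/3) = 4.591541
Z = R / W^(1/3) = 90.5 / 4.591541
Z = 19.710 m/kg^(1/3)

19.710


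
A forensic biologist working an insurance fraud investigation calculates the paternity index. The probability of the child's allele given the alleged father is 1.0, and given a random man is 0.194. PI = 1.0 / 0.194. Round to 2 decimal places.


Paternity Index calculation:
PI = P(allele|father) / P(allele|random)
PI = 1.0 / 0.194
PI = 5.15

5.15


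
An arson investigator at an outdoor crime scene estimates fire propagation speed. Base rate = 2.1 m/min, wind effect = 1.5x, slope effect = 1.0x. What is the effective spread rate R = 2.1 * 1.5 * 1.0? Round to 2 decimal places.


Fire spread rate calculation:
R = R0 * wind_factor * slope_factor
= 2.1 * 1.5 * 1.0
= 3.15 * 1.0
= 3.15 m/min

3.15


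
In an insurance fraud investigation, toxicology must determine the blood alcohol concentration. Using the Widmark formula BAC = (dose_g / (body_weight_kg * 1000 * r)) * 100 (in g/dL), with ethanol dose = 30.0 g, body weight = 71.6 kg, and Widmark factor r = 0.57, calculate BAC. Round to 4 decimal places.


Applying the Widmark formula:
BAC = (dose_g / (body_wt * 1000 * r)) * 100
Denominator = 71.6 * 1000 * 0.57 = 40812
BAC = (30.0 / 40812) * 100
BAC = 0.0735 g/dL

0.0735


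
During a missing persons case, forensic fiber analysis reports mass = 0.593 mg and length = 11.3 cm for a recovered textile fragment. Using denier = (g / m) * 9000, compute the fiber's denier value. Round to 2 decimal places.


Denier calculation:
Mass in grams = 0.593 mg / 1000 = 0.000593 g
Length in meters = 11.3 cm / 100 = 0.113 m
Linear density = mass / length = 0.000593 / 0.113 = 0.00524779 g/m
Denier = (g/m) * 9000 = 0.00524779 * 9000 = 47.23

47.23


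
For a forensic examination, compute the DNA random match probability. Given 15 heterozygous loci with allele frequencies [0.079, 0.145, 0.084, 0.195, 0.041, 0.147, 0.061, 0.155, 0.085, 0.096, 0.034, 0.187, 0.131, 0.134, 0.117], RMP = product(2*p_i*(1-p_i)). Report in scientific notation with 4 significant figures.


Computing RMP for 15 loci:
Locus 1: 2 * 0.079 * 0.921 = 0.145518
Locus 2: 2 * 0.145 * 0.855 = 0.24795
Locus 3: 2 * 0.084 * 0.916 = 0.153888
Locus 4: 2 * 0.195 * 0.805 = 0.31395
Locus 5: 2 * 0.041 * 0.959 = 0.078638
Locus 6: 2 * 0.147 * 0.853 = 0.250782
Locus 7: 2 * 0.061 * 0.939 = 0.114558
Locus 8: 2 * 0.155 * 0.845 = 0.26195
Locus 9: 2 * 0.085 * 0.915 = 0.15555
Locus 10: 2 * 0.096 * 0.904 = 0.173568
Locus 11: 2 * 0.034 * 0.966 = 0.065688
Locus 12: 2 * 0.187 * 0.813 = 0.304062
Locus 13: 2 * 0.131 * 0.869 = 0.227678
Locus 14: 2 * 0.134 * 0.866 = 0.232088
Locus 15: 2 * 0.117 * 0.883 = 0.206622
RMP = 6.074e-12

6.074e-12


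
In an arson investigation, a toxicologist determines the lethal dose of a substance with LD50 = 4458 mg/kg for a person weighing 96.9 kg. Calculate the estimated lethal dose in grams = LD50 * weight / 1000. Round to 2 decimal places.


Lethal dose calculation:
Lethal dose = LD50 * body_weight / 1000
= 4458 * 96.9 / 1000
= 431980.2 / 1000
= 431.98 g

431.98


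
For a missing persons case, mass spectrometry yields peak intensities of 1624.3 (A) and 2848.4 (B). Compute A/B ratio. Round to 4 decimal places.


Spectral peak ratio:
Peak A = 1624.3 counts
Peak B = 2848.4 counts
Ratio = 1624.3 / 2848.4 = 0.5702

0.5702


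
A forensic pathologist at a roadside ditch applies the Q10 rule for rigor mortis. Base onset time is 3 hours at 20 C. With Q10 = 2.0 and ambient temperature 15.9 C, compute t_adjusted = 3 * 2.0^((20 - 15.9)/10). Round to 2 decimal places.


Rigor mortis time adjustment:
Exponent = (T_ref - T_actual) / 10 = (20 - 15.9) / 10 = 0.41
Q10 factor = 2.0^0.41 = 1.32869
t_adjusted = 3 * 1.32869 = 3.99 hours

3.99


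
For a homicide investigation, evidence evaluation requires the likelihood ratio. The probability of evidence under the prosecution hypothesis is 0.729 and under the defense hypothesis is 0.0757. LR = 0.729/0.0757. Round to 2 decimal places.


Likelihood ratio calculation:
LR = P(E|Hp) / P(E|Hd)
LR = 0.729 / 0.0757
LR = 9.63

9.63


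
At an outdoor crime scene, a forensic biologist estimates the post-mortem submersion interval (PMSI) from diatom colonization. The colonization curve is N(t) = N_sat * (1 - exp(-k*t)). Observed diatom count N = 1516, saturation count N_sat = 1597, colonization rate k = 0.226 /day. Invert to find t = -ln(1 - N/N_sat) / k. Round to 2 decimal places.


PMSI from diatom colonization curve:
N / N_sat = 1516 / 1597 = 0.94928
1 - N/N_sat = 0.05072
ln(1 - N/N_sat) = -2.981435
t = -ln(1 - N/N_sat) / k = -(-2.981435) / 0.226 = 13.19 days

13.19


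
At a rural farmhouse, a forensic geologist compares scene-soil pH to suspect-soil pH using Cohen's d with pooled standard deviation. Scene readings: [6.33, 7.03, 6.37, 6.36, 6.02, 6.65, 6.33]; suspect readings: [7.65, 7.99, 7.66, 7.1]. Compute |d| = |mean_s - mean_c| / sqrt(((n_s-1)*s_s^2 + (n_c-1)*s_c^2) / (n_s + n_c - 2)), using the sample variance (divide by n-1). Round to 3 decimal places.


Pooled-variance Cohen's d for soil pH comparison:
Scene mean = 45.09 / 7 = 6.441429
Suspect mean = 30.4 / 4 = 7.6
Scene sample variance s_s^2 = 0.100681
Suspect sample variance s_c^2 = 0.136067
Pooled variance = ((n_s-1)*s_s^2 + (n_c-1)*s_c^2) / (n_s + n_c - 2) = 0.112476
Pooled SD = sqrt(0.112476) = 0.335374
Mean difference = -1.158571
|d| = |-1.158571| / 0.335374 = 3.455

3.455


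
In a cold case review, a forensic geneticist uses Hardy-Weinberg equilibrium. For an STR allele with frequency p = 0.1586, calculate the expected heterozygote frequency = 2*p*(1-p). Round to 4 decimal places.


Hardy-Weinberg heterozygote frequency:
q = 1 - p = 1 - 0.1586 = 0.8414
2pq = 2 * 0.1586 * 0.8414 = 0.2669

0.2669


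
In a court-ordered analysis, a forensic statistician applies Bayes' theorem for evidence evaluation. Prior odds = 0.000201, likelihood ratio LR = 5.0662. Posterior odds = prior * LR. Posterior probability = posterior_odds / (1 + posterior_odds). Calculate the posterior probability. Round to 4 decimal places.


Bayesian evidence evaluation:
Posterior odds = prior_odds * LR = 0.000201 * 5.0662 = 0.001018306
Posterior probability = posterior_odds / (1 + posterior_odds)
= 0.001018306 / (1 + 0.001018306)
= 0.001018306 / 1.001018306
= 0.0010

0.0010


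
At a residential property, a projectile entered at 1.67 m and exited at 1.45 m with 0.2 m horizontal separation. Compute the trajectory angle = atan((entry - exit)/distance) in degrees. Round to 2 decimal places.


Bullet trajectory angle:
Height difference = 1.67 - 1.45 = 0.22 m
angle = atan(0.22 / 0.2)
angle = atan(1.1)
angle = 47.73 degrees

47.73


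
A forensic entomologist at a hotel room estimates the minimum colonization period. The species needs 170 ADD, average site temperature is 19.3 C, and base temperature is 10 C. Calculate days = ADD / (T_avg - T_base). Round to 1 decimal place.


Insect development time:
Effective temperature = avg_temp - T_base = 19.3 - 10 = 9.3 C
Days = ADD / effective_temp = 170 / 9.3 = 18.3 days

18.3


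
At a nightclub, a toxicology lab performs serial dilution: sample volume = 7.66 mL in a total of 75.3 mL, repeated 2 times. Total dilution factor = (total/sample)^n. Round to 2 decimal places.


Dilution factor calculation:
Single dilution = V_total / V_sample = 75.3 / 7.66 ≈ 9.830287
Number of dilutions = 2
Total DF = (75.3 / 7.66)^2 (full precision, rounded at the end) = 96.63

96.63


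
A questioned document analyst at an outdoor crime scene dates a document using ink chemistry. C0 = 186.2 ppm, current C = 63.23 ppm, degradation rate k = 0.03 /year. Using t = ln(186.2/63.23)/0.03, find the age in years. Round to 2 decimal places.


Document age estimation:
C0/C = 186.2 / 63.23 = 2.944805
ln(C0/C) = 1.080043
t = 1.080043 / 0.03 = 36.00 years

36.00


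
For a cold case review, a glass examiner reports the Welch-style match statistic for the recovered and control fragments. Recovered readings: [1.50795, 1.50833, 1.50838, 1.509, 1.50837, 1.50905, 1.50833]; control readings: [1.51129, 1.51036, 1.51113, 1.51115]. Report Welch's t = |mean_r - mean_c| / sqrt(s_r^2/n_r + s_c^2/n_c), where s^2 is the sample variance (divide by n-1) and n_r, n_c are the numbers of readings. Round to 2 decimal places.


Welch's t-criterion for glass RI comparison:
Recovered mean = sum / n_r = 10.55941 / 7 = 1.5084871
Control mean = sum / n_c = 6.04393 / 4 = 1.5109825
Recovered sample variance s_r^2 = 1.57157e-07
Control sample variance s_c^2 = 1.77292e-07
Welch SE (unpooled) = sqrt(s_r^2/n_r + s_c^2/n_c) = sqrt(2.2451e-08 + 4.43229e-08) = sqrt(6.67739e-08) = 0.000258406
|mean_r - mean_c| = 0.00249536
t = 0.00249536 / 0.000258406 = 9.66

9.66


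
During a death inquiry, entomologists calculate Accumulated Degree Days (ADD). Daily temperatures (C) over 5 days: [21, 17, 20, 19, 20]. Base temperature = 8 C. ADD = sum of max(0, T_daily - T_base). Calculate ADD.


Computing ADD day by day:
Day 1: max(0, 21 - 8) = 13
Day 2: max(0, 17 - 8) = 9
Day 3: max(0, 20 - 8) = 12
Day 4: max(0, 19 - 8) = 11
Day 5: max(0, 20 - 8) = 12
Total ADD = 57

57


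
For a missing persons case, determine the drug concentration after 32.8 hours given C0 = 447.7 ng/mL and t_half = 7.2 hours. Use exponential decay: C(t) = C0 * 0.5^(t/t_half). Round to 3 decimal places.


Drug concentration decay:
Number of half-lives = t / t_half = 32.8 / 7.2 = 4.555556
Decay factor = 0.5^4.555556 = 0.04252467
C(t) = 447.7 * 0.04252467 = 19.038 ng/mL

19.038


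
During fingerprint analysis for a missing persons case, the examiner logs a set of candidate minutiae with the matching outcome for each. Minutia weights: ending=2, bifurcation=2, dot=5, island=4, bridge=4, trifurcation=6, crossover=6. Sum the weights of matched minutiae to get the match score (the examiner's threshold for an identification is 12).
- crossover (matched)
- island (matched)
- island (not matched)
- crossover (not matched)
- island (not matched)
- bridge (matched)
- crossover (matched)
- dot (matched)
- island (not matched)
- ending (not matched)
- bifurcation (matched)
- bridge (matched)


Weighted minutiae match score:
  crossover: matched, +6 (running total 6)
  island: matched, +4 (running total 10)
  island: not matched, +0
  crossover: not matched, +0
  island: not matched, +0
  bridge: matched, +4 (running total 14)
  crossover: matched, +6 (running total 20)
  dot: matched, +5 (running total 25)
  island: not matched, +0
  ending: not matched, +0
  bifurcation: matched, +2 (running total 27)
  bridge: matched, +4 (running total 31)
Total score = 31
Threshold = 12; verdict = identification

31


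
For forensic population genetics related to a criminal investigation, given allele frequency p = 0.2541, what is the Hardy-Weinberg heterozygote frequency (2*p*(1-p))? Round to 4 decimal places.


Hardy-Weinberg heterozygote frequency:
q = 1 - p = 1 - 0.2541 = 0.7459
2pq = 2 * 0.2541 * 0.7459 = 0.3791

0.3791


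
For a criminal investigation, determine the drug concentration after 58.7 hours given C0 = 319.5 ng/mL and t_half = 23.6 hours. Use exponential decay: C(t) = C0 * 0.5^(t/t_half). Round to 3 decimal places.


Drug concentration decay:
Number of half-lives = t / t_half = 58.7 / 23.6 = 2.487288
Decay factor = 0.5^2.487288 = 0.17834121
C(t) = 319.5 * 0.17834121 = 56.980 ng/mL

56.980


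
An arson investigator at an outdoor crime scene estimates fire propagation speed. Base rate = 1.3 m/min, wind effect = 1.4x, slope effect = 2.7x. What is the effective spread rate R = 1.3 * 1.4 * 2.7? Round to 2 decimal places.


Fire spread rate calculation:
R = R0 * wind_factor * slope_factor
= 1.3 * 1.4 * 2.7
= 1.82 * 2.7
= 4.91 m/min

4.91


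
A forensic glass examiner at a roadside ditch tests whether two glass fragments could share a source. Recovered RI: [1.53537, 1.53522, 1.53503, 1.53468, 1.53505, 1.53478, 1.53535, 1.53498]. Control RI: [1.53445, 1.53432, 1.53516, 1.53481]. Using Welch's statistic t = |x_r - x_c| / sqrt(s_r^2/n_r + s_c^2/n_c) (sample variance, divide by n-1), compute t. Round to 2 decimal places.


Welch's t-criterion for glass RI comparison:
Recovered mean = sum / n_r = 12.28046 / 8 = 1.5350575
Control mean = sum / n_c = 6.13874 / 4 = 1.534685
Recovered sample variance s_r^2 = 6.22786e-08
Control sample variance s_c^2 = 1.43233e-07
Welch SE (unpooled) = sqrt(s_r^2/n_r + s_c^2/n_c) = sqrt(7.78482e-09 + 3.58083e-08) = sqrt(4.35931e-08) = 0.00020879
|mean_r - mean_c| = 0.0003725
t = 0.0003725 / 0.00020879 = 1.78

1.78


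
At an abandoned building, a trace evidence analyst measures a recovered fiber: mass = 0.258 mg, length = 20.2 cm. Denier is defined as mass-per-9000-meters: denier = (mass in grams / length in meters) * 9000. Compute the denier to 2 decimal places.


Denier calculation:
Mass in grams = 0.258 mg / 1000 = 0.000258 g
Length in meters = 20.2 cm / 100 = 0.202 m
Linear density = mass / length = 0.000258 / 0.202 = 0.00127723 g/m
Denier = (g/m) * 9000 = 0.00127723 * 9000 = 11.50

11.50


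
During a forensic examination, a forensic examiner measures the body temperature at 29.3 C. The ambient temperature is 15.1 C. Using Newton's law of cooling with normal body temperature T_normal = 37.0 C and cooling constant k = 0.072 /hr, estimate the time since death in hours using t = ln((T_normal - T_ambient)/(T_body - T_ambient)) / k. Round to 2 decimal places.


Using Newton's law of cooling:
t = ln((T_normal - T_ambient) / (T_body - T_ambient)) / k
T_normal - T_ambient = 21.9
T_body - T_ambient = 14.2
Ratio = 1.542254
ln(ratio) = 0.433245
t = 0.433245 / 0.072 = 6.02 hours

6.02


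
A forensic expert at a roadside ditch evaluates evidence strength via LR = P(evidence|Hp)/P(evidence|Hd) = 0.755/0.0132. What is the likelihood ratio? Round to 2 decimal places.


Likelihood ratio calculation:
LR = P(E|Hp) / P(E|Hd)
LR = 0.755 / 0.0132
LR = 57.20

57.20


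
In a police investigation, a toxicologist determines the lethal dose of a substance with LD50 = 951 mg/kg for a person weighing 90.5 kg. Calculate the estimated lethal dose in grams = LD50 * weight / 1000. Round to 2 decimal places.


Lethal dose calculation:
Lethal dose = LD50 * body_weight / 1000
= 951 * 90.5 / 1000
= 86065.5 / 1000
= 86.07 g

86.07


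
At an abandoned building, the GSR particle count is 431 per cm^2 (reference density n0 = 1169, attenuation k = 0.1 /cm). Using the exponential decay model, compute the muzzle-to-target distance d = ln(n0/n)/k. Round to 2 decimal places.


GSR distance calculation:
n0/n = 1169 / 431 = 2.712297
ln(n0/n) = 0.997796
d = 0.997796 / 0.1 = 9.98 cm

9.98


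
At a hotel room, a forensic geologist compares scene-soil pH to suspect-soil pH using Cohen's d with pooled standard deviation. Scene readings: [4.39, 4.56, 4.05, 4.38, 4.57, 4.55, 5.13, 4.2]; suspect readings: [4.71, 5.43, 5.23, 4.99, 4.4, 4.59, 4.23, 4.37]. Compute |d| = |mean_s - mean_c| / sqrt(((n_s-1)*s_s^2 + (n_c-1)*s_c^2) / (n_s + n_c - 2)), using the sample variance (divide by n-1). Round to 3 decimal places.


Pooled-variance Cohen's d for soil pH comparison:
Scene mean = 35.83 / 8 = 4.47875
Suspect mean = 37.95 / 8 = 4.74375
Scene sample variance s_s^2 = 0.103327
Suspect sample variance s_c^2 = 0.187798
Pooled variance = ((n_s-1)*s_s^2 + (n_c-1)*s_c^2) / (n_s + n_c - 2) = 0.145562
Pooled SD = sqrt(0.145562) = 0.381526
Mean difference = -0.265
|d| = |-0.265| / 0.381526 = 0.695

0.695


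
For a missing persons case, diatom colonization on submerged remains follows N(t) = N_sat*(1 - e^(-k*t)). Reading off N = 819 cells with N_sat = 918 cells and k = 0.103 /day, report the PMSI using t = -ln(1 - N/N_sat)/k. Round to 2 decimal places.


PMSI from diatom colonization curve:
N / N_sat = 819 / 918 = 0.892157
1 - N/N_sat = 0.107843
ln(1 - N/N_sat) = -2.227079
t = -ln(1 - N/N_sat) / k = -(-2.227079) / 0.103 = 21.62 days

21.62


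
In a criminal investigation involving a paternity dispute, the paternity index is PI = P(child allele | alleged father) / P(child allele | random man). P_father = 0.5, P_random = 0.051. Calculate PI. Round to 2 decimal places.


Paternity Index calculation:
PI = P(allele|father) / P(allele|random)
PI = 0.5 / 0.051
PI = 9.80

9.80


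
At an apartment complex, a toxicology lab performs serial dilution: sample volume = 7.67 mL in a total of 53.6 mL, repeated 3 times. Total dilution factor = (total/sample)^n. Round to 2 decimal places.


Dilution factor calculation:
Single dilution = V_total / V_sample = 53.6 / 7.67 ≈ 6.988266
Number of dilutions = 3
Total DF = (53.6 / 7.67)^3 (full precision, rounded at the end) = 341.28

341.28


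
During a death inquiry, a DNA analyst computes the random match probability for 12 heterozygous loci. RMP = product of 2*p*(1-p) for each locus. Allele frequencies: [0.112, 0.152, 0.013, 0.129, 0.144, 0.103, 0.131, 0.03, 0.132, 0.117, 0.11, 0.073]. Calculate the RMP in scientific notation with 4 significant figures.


Computing RMP for 12 loci:
Locus 1: 2 * 0.112 * 0.888 = 0.198912
Locus 2: 2 * 0.152 * 0.848 = 0.257792
Locus 3: 2 * 0.013 * 0.987 = 0.025662
Locus 4: 2 * 0.129 * 0.871 = 0.224718
Locus 5: 2 * 0.144 * 0.856 = 0.246528
Locus 6: 2 * 0.103 * 0.897 = 0.184782
Locus 7: 2 * 0.131 * 0.869 = 0.227678
Locus 8: 2 * 0.03 * 0.97 = 0.0582
Locus 9: 2 * 0.132 * 0.868 = 0.229152
Locus 10: 2 * 0.117 * 0.883 = 0.206622
Locus 11: 2 * 0.11 * 0.89 = 0.1958
Locus 12: 2 * 0.073 * 0.927 = 0.135342
RMP = 2.240e-10

2.240e-10


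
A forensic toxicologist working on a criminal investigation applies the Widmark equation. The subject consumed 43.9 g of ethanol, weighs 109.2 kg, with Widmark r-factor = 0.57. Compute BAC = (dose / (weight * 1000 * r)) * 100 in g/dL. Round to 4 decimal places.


Applying the Widmark formula:
BAC = (dose_g / (body_wt * 1000 * r)) * 100
Denominator = 109.2 * 1000 * 0.57 = 62244
BAC = (43.9 / 62244) * 100
BAC = 0.0705 g/dL

0.0705


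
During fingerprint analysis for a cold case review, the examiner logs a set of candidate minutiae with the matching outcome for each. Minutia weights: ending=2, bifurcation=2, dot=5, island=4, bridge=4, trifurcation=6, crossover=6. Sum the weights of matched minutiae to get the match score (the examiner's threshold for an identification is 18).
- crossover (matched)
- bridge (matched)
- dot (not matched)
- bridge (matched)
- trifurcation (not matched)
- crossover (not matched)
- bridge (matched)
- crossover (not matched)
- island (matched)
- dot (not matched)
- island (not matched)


Weighted minutiae match score:
  crossover: matched, +6 (running total 6)
  bridge: matched, +4 (running total 10)
  dot: not matched, +0
  bridge: matched, +4 (running total 14)
  trifurcation: not matched, +0
  crossover: not matched, +0
  bridge: matched, +4 (running total 18)
  crossover: not matched, +0
  island: matched, +4 (running total 22)
  dot: not matched, +0
  island: not matched, +0
Total score = 22
Threshold = 18; verdict = identification

22


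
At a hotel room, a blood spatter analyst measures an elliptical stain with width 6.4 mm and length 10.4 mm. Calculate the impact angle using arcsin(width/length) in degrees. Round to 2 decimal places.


Blood spatter impact angle calculation:
width / length = 6.4 / 10.4 = 0.615385
angle = arcsin(0.615385)
angle = 37.98 degrees

37.98


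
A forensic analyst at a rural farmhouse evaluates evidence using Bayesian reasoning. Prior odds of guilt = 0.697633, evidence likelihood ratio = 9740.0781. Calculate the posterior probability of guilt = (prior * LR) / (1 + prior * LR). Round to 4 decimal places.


Bayesian evidence evaluation:
Posterior odds = prior_odds * LR = 0.697633 * 9740.0781 = 6795
Posterior probability = posterior_odds / (1 + posterior_odds)
= 6795 / (1 + 6795)
= 6795 / 6796
= 0.9999

0.9999


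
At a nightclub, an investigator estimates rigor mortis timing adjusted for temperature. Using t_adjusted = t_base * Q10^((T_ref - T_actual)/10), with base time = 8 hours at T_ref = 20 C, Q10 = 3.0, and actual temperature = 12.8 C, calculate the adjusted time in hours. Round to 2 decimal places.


Rigor mortis time adjustment:
Exponent = (T_ref - T_actual) / 10 = (20 - 12.8) / 10 = 0.72
Q10 factor = 3.0^0.72 = 2.2056
t_adjusted = 8 * 2.2056 = 17.64 hours

17.64


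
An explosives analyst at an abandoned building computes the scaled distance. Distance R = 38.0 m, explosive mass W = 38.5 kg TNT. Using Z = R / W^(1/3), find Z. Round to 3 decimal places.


Scaled distance calculation:
W^(1/3) = 38.5^(1/3) = 3.376657
Z = R / W^(1/3) = 38.0 / 3.376657
Z = 11.254 m/kg^(1/3)

11.254


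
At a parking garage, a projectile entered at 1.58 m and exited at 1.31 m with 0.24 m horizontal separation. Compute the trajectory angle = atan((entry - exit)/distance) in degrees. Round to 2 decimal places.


Bullet trajectory angle:
Height difference = 1.58 - 1.31 = 0.27 m
angle = atan(0.27 / 0.24)
angle = atan(1.125)
angle = 48.37 degrees

48.37


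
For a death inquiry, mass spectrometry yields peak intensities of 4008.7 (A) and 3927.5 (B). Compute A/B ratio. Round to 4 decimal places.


Spectral peak ratio:
Peak A = 4008.7 counts
Peak B = 3927.5 counts
Ratio = 4008.7 / 3927.5 = 1.0207

1.0207


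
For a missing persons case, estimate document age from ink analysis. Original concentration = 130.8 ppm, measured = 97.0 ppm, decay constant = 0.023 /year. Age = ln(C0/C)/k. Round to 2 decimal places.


Document age estimation:
C0/C = 130.8 / 97.0 = 1.348454
ln(C0/C) = 0.298959
t = 0.298959 / 0.023 = 13.00 years

13.00


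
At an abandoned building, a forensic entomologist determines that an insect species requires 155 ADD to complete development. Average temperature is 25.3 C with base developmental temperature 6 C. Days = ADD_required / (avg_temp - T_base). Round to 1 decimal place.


Insect development time:
Effective temperature = avg_temp - T_base = 25.3 - 6 = 19.3 C
Days = ADD / effective_temp = 155 / 19.3 = 8.0 days

8.0


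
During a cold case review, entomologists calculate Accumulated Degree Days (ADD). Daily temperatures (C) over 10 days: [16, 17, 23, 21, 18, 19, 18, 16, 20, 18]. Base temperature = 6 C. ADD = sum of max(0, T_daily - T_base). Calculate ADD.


Computing ADD day by day:
Day 1: max(0, 16 - 6) = 10
Day 2: max(0, 17 - 6) = 11
Day 3: max(0, 23 - 6) = 17
Day 4: max(0, 21 - 6) = 15
Day 5: max(0, 18 - 6) = 12
Day 6: max(0, 19 - 6) = 13
Day 7: max(0, 18 - 6) = 12
Day 8: max(0, 16 - 6) = 10
Day 9: max(0, 20 - 6) = 14
Day 10: max(0, 18 - 6) = 12
Total ADD = 126

126


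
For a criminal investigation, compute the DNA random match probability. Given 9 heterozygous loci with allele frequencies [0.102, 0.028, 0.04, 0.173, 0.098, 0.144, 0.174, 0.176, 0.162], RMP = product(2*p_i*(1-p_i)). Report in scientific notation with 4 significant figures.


Computing RMP for 9 loci:
Locus 1: 2 * 0.102 * 0.898 = 0.183192
Locus 2: 2 * 0.028 * 0.972 = 0.054432
Locus 3: 2 * 0.04 * 0.96 = 0.0768
Locus 4: 2 * 0.173 * 0.827 = 0.286142
Locus 5: 2 * 0.098 * 0.902 = 0.176792
Locus 6: 2 * 0.144 * 0.856 = 0.246528
Locus 7: 2 * 0.174 * 0.826 = 0.287448
Locus 8: 2 * 0.176 * 0.824 = 0.290048
Locus 9: 2 * 0.162 * 0.838 = 0.271512
RMP = 2.162e-07

2.162e-07


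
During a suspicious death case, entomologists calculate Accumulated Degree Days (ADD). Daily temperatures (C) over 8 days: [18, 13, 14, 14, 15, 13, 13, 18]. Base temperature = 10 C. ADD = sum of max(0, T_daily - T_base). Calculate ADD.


Computing ADD day by day:
Day 1: max(0, 18 - 10) = 8
Day 2: max(0, 13 - 10) = 3
Day 3: max(0, 14 - 10) = 4
Day 4: max(0, 14 - 10) = 4
Day 5: max(0, 15 - 10) = 5
Day 6: max(0, 13 - 10) = 3
Day 7: max(0, 13 - 10) = 3
Day 8: max(0, 18 - 10) = 8
Total ADD = 38

38


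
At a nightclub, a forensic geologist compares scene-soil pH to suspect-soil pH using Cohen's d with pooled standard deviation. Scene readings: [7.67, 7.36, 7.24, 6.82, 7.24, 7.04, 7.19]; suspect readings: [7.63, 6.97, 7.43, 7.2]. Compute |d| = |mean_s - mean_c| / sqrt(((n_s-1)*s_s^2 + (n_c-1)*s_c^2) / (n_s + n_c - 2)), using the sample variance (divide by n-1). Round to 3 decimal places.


Pooled-variance Cohen's d for soil pH comparison:
Scene mean = 50.56 / 7 = 7.222857
Suspect mean = 29.23 / 4 = 7.3075
Scene sample variance s_s^2 = 0.069357
Suspect sample variance s_c^2 = 0.081492
Pooled variance = ((n_s-1)*s_s^2 + (n_c-1)*s_c^2) / (n_s + n_c - 2) = 0.073402
Pooled SD = sqrt(0.073402) = 0.270928
Mean difference = -0.084643
|d| = |-0.084643| / 0.270928 = 0.312

0.312


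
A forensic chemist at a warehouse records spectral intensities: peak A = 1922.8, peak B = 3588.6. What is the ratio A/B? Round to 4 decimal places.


Spectral peak ratio:
Peak A = 1922.8 counts
Peak B = 3588.6 counts
Ratio = 1922.8 / 3588.6 = 0.5358

0.5358


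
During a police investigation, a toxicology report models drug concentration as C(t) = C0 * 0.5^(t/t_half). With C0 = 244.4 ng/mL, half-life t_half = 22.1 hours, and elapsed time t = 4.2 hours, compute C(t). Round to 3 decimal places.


Drug concentration decay:
Number of half-lives = t / t_half = 4.2 / 22.1 = 0.190045
Decay factor = 0.5^0.190045 = 0.87657838
C(t) = 244.4 * 0.87657838 = 214.236 ng/mL

214.236


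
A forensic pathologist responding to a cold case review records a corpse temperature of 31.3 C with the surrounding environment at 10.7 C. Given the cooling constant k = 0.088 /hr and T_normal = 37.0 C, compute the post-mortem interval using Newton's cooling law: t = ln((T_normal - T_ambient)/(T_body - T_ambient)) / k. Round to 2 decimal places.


Using Newton's law of cooling:
t = ln((T_normal - T_ambient) / (T_body - T_ambient)) / k
T_normal - T_ambient = 26.3
T_body - T_ambient = 20.6
Ratio = 1.276699
ln(ratio) = 0.244278
t = 0.244278 / 0.088 = 2.78 hours

2.78


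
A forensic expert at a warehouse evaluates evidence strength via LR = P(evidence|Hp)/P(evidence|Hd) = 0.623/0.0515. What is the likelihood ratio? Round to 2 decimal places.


Likelihood ratio calculation:
LR = P(E|Hp) / P(E|Hd)
LR = 0.623 / 0.0515
LR = 12.10

12.10


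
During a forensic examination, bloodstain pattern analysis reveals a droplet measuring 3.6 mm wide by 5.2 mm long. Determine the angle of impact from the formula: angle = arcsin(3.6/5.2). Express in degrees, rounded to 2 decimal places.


Blood spatter impact angle calculation:
width / length = 3.6 / 5.2 = 0.692308
angle = arcsin(0.692308)
angle = 43.81 degrees

43.81


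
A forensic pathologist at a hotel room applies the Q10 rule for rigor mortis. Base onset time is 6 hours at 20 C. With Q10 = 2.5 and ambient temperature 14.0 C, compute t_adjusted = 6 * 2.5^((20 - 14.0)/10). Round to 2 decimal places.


Rigor mortis time adjustment:
Exponent = (T_ref - T_actual) / 10 = (20 - 14.0) / 10 = 0.6
Q10 factor = 2.5^0.6 = 1.73286
t_adjusted = 6 * 1.73286 = 10.40 hours

10.40


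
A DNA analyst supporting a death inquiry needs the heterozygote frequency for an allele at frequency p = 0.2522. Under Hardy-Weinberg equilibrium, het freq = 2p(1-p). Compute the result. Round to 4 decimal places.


Hardy-Weinberg heterozygote frequency:
q = 1 - p = 1 - 0.2522 = 0.7478
2pq = 2 * 0.2522 * 0.7478 = 0.3772

0.3772


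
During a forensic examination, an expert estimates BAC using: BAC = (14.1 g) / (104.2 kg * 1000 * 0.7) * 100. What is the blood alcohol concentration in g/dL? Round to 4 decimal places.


Applying the Widmark formula:
BAC = (dose_g / (body_wt * 1000 * r)) * 100
Denominator = 104.2 * 1000 * 0.7 = 72940
BAC = (14.1 / 72940) * 100
BAC = 0.0193 g/dL

0.0193


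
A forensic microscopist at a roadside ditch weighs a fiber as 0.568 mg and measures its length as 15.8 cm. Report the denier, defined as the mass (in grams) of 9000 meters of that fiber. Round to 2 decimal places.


Denier calculation:
Mass in grams = 0.568 mg / 1000 = 0.000568 g
Length in meters = 15.8 cm / 100 = 0.158 m
Linear density = mass / length = 0.000568 / 0.158 = 0.00359494 g/m
Denier = (g/m) * 9000 = 0.00359494 * 9000 = 32.35

32.35


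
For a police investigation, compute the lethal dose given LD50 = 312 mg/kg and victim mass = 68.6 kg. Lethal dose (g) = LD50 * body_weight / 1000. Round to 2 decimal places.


Lethal dose calculation:
Lethal dose = LD50 * body_weight / 1000
= 312 * 68.6 / 1000
= 21403.2 / 1000
= 21.40 g

21.40


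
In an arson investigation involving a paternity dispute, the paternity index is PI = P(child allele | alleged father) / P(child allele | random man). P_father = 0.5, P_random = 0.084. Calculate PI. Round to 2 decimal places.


Paternity Index calculation:
PI = P(allele|father) / P(allele|random)
PI = 0.5 / 0.084
PI = 5.95

5.95


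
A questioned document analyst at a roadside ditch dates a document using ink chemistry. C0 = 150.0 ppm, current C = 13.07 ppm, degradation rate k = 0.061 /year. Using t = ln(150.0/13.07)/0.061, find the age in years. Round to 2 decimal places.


Document age estimation:
C0/C = 150.0 / 13.07 = 11.476664
ln(C0/C) = 2.440316
t = 2.440316 / 0.061 = 40.01 years

40.01


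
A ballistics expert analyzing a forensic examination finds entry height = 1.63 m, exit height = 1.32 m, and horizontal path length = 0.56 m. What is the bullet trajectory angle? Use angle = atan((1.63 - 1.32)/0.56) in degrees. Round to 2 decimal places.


Bullet trajectory angle:
Height difference = 1.63 - 1.32 = 0.31 m
angle = atan(0.31 / 0.56)
angle = atan(0.553571)
angle = 28.97 degrees

28.97


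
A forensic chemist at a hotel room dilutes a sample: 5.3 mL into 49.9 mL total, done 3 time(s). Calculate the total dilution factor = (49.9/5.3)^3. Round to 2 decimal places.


Dilution factor calculation:
Single dilution = V_total / V_sample = 49.9 / 5.3 ≈ 9.415094
Number of dilutions = 3
Total DF = (49.9 / 5.3)^3 (full precision, rounded at the end) = 834.59

834.59


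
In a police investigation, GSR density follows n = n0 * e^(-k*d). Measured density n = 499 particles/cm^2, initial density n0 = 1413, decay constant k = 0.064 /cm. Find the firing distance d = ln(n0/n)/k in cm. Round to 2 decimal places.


GSR distance calculation:
n0/n = 1413 / 499 = 2.831663
ln(n0/n) = 1.040864
d = 1.040864 / 0.064 = 16.26 cm

16.26


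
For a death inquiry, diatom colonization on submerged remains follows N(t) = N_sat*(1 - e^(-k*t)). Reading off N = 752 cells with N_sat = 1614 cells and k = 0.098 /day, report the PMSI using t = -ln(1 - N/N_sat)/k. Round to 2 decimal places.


PMSI from diatom colonization curve:
N / N_sat = 752 / 1614 = 0.465923
1 - N/N_sat = 0.534077
ln(1 - N/N_sat) = -0.627215
t = -ln(1 - N/N_sat) / k = -(-0.627215) / 0.098 = 6.40 days

6.40


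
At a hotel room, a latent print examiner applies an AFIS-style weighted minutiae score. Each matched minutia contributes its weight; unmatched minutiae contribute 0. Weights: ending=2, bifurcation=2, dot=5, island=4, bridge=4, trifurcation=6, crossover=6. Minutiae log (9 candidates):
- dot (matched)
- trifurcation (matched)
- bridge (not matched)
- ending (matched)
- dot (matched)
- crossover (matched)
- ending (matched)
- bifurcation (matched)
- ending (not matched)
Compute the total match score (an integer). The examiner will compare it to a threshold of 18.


Weighted minutiae match score:
  dot: matched, +5 (running total 5)
  trifurcation: matched, +6 (running total 11)
  bridge: not matched, +0
  ending: matched, +2 (running total 13)
  dot: matched, +5 (running total 18)
  crossover: matched, +6 (running total 24)
  ending: matched, +2 (running total 26)
  bifurcation: matched, +2 (running total 28)
  ending: not matched, +0
Total score = 28
Threshold = 18; verdict = identification

28


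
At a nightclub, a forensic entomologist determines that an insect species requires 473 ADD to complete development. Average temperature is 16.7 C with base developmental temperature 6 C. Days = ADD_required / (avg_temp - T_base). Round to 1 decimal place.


Insect development time:
Effective temperature = avg_temp - T_base = 16.7 - 6 = 10.7 C
Days = ADD / effective_temp = 473 / 10.7 = 44.2 days

44.2


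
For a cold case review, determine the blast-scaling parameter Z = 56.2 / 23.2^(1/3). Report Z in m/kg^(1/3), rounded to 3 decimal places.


Scaled distance calculation:
W^(1/3) = 23.2^(1/3) = 2.852086
Z = R / W^(1/3) = 56.2 / 2.852086
Z = 19.705 m/kg^(1/3)

19.705


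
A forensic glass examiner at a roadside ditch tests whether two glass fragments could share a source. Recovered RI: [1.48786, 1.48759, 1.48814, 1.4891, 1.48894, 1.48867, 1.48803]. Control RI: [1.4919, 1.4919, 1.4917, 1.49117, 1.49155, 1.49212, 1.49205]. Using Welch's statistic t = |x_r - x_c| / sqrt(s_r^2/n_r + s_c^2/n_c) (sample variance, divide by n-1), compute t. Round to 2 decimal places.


Welch's t-criterion for glass RI comparison:
Recovered mean = sum / n_r = 10.41833 / 7 = 1.4883329
Control mean = sum / n_c = 10.44239 / 7 = 1.49177
Recovered sample variance s_r^2 = 3.2919e-07
Control sample variance s_c^2 = 1.08e-07
Welch SE (unpooled) = sqrt(s_r^2/n_r + s_c^2/n_c) = sqrt(4.70272e-08 + 1.54286e-08) = sqrt(6.24558e-08) = 0.000249912
|mean_r - mean_c| = 0.00343714
t = 0.00343714 / 0.000249912 = 13.75

13.75


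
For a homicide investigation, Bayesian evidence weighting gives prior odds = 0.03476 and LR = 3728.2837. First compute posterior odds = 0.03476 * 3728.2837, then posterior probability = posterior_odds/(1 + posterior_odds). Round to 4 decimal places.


Bayesian evidence evaluation:
Posterior odds = prior_odds * LR = 0.03476 * 3728.2837 = 129.5951
Posterior probability = posterior_odds / (1 + posterior_odds)
= 129.5951 / (1 + 129.5951)
= 129.5951 / 130.5951
= 0.9923

0.9923


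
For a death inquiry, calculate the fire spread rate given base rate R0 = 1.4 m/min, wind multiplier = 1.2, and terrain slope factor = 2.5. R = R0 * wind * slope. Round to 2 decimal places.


Fire spread rate calculation:
R = R0 * wind_factor * slope_factor
= 1.4 * 1.2 * 2.5
= 1.68 * 2.5
= 4.20 m/min

4.20


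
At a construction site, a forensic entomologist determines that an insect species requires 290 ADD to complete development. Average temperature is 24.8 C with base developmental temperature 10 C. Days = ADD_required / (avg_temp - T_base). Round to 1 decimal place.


Insect development time:
Effective temperature = avg_temp - T_base = 24.8 - 10 = 14.8 C
Days = ADD / effective_temp = 290 / 14.8 = 19.6 days

19.6


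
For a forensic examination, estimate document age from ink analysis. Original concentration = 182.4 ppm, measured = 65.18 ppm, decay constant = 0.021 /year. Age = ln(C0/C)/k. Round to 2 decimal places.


Document age estimation:
C0/C = 182.4 / 65.18 = 2.798404
ln(C0/C) = 1.029049
t = 1.029049 / 0.021 = 49.00 years

49.00


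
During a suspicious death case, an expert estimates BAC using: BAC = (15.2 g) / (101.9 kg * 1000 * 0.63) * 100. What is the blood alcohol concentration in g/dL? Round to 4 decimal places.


Applying the Widmark formula:
BAC = (dose_g / (body_wt * 1000 * r)) * 100
Denominator = 101.9 * 1000 * 0.63 = 64197
BAC = (15.2 / 64197) * 100
BAC = 0.0237 g/dL

0.0237


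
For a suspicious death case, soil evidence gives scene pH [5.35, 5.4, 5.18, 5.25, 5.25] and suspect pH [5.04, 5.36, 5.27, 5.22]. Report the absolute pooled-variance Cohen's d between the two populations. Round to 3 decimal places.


Pooled-variance Cohen's d for soil pH comparison:
Scene mean = 26.43 / 5 = 5.286
Suspect mean = 20.89 / 4 = 5.2225
Scene sample variance s_s^2 = 0.00773
Suspect sample variance s_c^2 = 0.018158
Pooled variance = ((n_s-1)*s_s^2 + (n_c-1)*s_c^2) / (n_s + n_c - 2) = 0.012199
Pooled SD = sqrt(0.012199) = 0.110449
Mean difference = 0.0635
|d| = |0.0635| / 0.110449 = 0.575

0.575


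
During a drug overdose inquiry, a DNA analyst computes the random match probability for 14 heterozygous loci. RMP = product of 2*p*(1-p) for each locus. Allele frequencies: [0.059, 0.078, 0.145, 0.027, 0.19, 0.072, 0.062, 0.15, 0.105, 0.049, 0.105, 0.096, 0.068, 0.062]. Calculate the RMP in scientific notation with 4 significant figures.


Computing RMP for 14 loci:
Locus 1: 2 * 0.059 * 0.941 = 0.111038
Locus 2: 2 * 0.078 * 0.922 = 0.143832
Locus 3: 2 * 0.145 * 0.855 = 0.24795
Locus 4: 2 * 0.027 * 0.973 = 0.052542
Locus 5: 2 * 0.19 * 0.81 = 0.3078
Locus 6: 2 * 0.072 * 0.928 = 0.133632
Locus 7: 2 * 0.062 * 0.938 = 0.116312
Locus 8: 2 * 0.15 * 0.85 = 0.255
Locus 9: 2 * 0.105 * 0.895 = 0.18795
Locus 10: 2 * 0.049 * 0.951 = 0.093198
Locus 11: 2 * 0.105 * 0.895 = 0.18795
Locus 12: 2 * 0.096 * 0.904 = 0.173568
Locus 13: 2 * 0.068 * 0.932 = 0.126752
Locus 14: 2 * 0.062 * 0.938 = 0.116312
RMP = 2.138e-12

2.138e-12


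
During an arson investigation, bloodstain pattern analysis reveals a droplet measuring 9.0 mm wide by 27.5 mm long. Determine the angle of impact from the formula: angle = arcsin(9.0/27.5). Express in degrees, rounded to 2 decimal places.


Blood spatter impact angle calculation:
width / length = 9.0 / 27.5 = 0.327273
angle = arcsin(0.327273)
angle = 19.10 degrees

19.10


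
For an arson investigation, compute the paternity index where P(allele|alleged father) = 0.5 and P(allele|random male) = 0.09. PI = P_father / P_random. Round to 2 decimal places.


Paternity Index calculation:
PI = P(allele|father) / P(allele|random)
PI = 0.5 / 0.09
PI = 5.56

5.56
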